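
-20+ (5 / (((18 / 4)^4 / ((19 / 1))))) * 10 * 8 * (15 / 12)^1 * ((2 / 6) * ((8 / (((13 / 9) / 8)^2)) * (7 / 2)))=271562660 / 41067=6612.67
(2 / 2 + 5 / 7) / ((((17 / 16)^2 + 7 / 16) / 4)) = 12288 / 2807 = 4.38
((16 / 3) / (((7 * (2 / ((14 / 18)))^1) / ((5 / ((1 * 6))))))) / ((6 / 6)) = 0.25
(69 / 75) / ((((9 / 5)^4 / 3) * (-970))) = -115 / 424278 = -0.00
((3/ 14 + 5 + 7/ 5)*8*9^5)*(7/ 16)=27339687/ 20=1366984.35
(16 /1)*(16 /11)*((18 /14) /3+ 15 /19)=41472 /1463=28.35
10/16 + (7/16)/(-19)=0.60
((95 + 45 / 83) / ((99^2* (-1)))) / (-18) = 3965 / 7321347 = 0.00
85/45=1.89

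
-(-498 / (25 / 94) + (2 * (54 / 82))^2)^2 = -6180801244997184 / 1766100625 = -3499688.05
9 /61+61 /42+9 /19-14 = -11.93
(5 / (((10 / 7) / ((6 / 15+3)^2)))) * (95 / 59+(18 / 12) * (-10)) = -159817 / 295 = -541.75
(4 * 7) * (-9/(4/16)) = -1008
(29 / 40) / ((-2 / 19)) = -551 / 80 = -6.89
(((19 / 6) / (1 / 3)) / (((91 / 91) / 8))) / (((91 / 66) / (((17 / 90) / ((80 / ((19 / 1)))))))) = 67507 / 27300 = 2.47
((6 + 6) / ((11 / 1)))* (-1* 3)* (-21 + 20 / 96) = 1497 / 22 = 68.05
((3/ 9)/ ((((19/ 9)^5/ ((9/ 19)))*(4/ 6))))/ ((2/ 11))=5845851/ 188183524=0.03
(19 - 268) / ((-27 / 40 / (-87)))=-96280 / 3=-32093.33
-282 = -282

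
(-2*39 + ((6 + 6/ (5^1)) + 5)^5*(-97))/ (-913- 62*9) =81926084947/ 4596875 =17822.13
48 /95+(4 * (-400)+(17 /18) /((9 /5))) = -24608149 /15390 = -1598.97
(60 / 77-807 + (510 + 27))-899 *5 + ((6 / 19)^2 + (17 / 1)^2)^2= 790880491080 / 10034717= 78814.43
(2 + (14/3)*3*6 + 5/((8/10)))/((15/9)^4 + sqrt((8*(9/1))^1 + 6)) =5.57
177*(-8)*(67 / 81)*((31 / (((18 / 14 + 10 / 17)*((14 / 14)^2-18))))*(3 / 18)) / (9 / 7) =24018428 / 162567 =147.74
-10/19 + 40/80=-1/38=-0.03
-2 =-2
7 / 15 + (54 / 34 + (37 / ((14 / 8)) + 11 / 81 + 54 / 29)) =35214799 / 1397655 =25.20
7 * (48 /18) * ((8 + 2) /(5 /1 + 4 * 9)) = 560 /123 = 4.55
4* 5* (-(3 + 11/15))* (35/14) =-560/3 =-186.67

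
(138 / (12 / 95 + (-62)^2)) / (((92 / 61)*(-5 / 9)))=-31293 / 730384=-0.04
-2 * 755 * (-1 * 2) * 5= 15100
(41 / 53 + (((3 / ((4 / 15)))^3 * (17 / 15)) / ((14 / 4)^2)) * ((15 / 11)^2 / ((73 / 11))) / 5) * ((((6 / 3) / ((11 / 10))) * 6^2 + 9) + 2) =228855028387 / 367028816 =623.53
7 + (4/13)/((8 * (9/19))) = 1657/234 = 7.08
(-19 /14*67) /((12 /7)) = -1273 /24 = -53.04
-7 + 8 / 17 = -111 / 17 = -6.53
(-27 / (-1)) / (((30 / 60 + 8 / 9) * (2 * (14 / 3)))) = 729 / 350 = 2.08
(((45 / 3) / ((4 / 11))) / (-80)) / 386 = -33 / 24704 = -0.00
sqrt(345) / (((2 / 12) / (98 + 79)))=1062*sqrt(345)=19725.77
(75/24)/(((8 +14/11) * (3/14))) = 1925/1224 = 1.57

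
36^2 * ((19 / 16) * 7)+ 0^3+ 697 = 11470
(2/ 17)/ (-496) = -1/ 4216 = -0.00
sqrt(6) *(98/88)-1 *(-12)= 14.73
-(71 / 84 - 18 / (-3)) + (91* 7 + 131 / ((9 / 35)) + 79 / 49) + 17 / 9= 672143 / 588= 1143.10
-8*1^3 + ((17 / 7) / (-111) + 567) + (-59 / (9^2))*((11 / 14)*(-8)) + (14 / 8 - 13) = 552.31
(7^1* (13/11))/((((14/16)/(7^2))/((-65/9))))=-331240/99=-3345.86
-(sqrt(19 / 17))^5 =-361 * sqrt(323) / 4913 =-1.32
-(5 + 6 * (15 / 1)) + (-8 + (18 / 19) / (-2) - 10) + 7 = -2023 / 19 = -106.47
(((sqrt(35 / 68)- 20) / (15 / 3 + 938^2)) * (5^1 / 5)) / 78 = -10 / 34314111 + sqrt(595) / 2333359548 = -0.00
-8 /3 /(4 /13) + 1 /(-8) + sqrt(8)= -211 /24 + 2 * sqrt(2)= -5.96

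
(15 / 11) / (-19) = -15 / 209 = -0.07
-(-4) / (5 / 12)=48 / 5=9.60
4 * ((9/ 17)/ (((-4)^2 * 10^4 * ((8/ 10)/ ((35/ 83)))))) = 63/ 9030400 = 0.00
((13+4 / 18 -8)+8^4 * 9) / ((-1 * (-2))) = 331823 / 18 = 18434.61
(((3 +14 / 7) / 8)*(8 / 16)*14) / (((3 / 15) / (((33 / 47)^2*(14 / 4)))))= 1334025 / 35344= 37.74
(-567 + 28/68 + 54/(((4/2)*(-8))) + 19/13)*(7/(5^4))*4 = -7035777/276250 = -25.47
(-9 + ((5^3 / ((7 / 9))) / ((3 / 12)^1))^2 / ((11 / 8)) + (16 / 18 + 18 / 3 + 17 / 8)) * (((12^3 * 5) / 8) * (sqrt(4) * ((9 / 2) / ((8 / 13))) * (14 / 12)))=6823440315315 / 1232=5538506749.44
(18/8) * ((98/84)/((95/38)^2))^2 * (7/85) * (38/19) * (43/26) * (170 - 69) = 1489649/690625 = 2.16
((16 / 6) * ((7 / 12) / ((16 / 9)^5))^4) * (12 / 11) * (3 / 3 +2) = 1081131658044284668563 / 106385472126087367374143488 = 0.00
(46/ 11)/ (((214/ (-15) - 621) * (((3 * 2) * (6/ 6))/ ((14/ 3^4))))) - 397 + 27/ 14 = -46960087549/ 118864746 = -395.07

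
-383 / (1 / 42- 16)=16086 / 671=23.97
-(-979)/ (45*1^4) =979/ 45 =21.76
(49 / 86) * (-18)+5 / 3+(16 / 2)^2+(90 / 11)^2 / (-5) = 655928 / 15609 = 42.02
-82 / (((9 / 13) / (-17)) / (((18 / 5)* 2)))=72488 / 5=14497.60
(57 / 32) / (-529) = -57 / 16928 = -0.00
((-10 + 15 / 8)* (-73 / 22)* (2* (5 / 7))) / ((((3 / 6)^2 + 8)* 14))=23725 / 71148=0.33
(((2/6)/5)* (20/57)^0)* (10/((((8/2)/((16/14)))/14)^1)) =8/3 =2.67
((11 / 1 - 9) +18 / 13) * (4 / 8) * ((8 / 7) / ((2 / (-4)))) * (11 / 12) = -968 / 273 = -3.55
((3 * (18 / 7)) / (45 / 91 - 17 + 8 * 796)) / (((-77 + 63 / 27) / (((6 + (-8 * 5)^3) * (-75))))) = -120331575 / 1541296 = -78.07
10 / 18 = 5 / 9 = 0.56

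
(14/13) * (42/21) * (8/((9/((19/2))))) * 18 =4256/13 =327.38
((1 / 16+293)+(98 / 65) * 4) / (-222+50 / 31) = -9642767 / 7105280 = -1.36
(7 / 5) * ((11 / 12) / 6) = 0.21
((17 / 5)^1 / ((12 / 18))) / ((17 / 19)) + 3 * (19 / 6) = 76 / 5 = 15.20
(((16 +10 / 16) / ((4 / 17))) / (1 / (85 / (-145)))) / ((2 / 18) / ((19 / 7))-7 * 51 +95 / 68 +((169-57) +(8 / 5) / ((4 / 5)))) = 15962337 / 93094408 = 0.17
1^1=1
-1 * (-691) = 691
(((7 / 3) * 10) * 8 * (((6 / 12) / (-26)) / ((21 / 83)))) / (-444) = 415 / 12987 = 0.03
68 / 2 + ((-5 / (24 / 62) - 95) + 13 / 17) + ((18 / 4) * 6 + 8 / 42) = -65633 / 1428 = -45.96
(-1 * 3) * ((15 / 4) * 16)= -180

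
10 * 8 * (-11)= -880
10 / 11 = 0.91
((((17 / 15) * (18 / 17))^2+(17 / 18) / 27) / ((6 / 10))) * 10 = 17921 / 729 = 24.58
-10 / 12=-5 / 6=-0.83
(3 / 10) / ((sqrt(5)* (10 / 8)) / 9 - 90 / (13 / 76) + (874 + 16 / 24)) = 114499008 / 133014468455 - 9126* sqrt(5) / 26602893691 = 0.00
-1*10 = -10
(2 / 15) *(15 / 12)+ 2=13 / 6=2.17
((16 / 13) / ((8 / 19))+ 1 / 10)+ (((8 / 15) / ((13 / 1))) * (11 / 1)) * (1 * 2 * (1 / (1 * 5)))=6247 / 1950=3.20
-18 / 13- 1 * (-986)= 12800 / 13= 984.62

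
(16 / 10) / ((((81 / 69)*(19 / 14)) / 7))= 18032 / 2565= 7.03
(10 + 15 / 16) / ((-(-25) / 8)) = 7 / 2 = 3.50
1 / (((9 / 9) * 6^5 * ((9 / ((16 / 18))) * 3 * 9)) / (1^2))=1 / 2125764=0.00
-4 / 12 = -1 / 3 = -0.33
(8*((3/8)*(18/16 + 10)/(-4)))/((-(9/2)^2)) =89/216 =0.41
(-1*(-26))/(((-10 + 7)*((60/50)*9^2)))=-65/729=-0.09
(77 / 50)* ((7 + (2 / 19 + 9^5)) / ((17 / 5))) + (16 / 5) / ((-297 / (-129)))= 26750.33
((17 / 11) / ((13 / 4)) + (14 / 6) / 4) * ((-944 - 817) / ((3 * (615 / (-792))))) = 2133158 / 2665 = 800.43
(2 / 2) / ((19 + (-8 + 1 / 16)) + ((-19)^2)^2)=16 / 2085313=0.00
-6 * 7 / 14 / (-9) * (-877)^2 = 769129 / 3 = 256376.33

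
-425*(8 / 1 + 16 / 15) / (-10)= 1156 / 3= 385.33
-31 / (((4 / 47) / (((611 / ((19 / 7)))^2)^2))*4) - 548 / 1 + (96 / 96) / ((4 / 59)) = -487547073339560309 / 2085136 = -233820275195.27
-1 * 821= -821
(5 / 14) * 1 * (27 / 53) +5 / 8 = 2395 / 2968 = 0.81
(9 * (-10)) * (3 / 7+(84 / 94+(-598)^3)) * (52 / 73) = 13709655511.95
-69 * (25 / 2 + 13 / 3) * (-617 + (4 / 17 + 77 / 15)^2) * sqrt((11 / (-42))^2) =34903813714 / 195075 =178925.10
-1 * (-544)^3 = 160989184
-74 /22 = -37 /11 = -3.36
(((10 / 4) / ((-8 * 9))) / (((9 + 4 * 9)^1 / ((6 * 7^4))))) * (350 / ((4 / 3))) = -420175 / 144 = -2917.88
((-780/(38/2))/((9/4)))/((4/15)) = -1300/19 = -68.42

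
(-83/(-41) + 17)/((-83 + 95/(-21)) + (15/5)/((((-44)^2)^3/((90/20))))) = -237716841922560/1093642599097649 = -0.22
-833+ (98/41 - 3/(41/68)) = -34259/41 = -835.59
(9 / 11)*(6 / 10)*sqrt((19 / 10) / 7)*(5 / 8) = 27*sqrt(1330) / 6160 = 0.16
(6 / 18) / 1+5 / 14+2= 113 / 42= 2.69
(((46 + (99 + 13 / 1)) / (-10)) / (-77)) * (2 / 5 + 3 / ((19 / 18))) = 316 / 475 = 0.67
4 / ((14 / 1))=2 / 7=0.29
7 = 7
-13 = -13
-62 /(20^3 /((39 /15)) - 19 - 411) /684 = -13 /379620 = -0.00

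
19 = 19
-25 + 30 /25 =-119 /5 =-23.80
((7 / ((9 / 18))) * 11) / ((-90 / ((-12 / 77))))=4 / 15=0.27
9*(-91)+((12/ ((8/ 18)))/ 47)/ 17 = -654354/ 799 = -818.97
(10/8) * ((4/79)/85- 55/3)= -369313/16116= -22.92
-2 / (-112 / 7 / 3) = 3 / 8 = 0.38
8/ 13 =0.62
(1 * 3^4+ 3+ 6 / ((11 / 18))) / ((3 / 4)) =1376 / 11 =125.09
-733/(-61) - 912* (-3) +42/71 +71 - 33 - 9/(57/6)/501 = 38294273241/13742263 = 2786.61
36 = 36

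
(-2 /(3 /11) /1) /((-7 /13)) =286 /21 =13.62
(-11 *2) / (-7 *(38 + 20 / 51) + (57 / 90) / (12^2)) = 1615680 / 19736317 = 0.08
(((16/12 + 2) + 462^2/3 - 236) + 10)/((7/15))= 1063880/7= 151982.86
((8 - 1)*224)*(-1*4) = -6272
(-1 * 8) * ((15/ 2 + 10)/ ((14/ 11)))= -110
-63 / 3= -21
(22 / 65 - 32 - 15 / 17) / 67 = -35961 / 74035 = -0.49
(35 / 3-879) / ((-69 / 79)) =205558 / 207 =993.03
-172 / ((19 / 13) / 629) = -1406444 / 19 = -74023.37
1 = 1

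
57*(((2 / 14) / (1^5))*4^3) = 3648 / 7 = 521.14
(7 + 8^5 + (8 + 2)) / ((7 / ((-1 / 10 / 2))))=-6557 / 28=-234.18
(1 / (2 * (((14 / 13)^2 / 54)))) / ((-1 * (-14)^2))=-4563 / 38416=-0.12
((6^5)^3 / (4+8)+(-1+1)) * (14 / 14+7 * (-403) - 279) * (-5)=607126361333760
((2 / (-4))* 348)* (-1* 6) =1044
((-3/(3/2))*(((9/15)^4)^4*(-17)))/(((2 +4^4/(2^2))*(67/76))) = 18538787844/112457275390625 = 0.00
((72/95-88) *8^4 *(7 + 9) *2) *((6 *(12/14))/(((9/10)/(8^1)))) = -9932111872/19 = -522742730.11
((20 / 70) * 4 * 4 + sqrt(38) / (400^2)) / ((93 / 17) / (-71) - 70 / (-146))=88111 * sqrt(38) / 5672960000 + 88111 / 7756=11.36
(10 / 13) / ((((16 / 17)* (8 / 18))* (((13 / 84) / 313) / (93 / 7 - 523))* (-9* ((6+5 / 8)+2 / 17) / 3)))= 93718.11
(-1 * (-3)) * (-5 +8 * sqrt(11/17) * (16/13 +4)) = -15 +96 * sqrt(187)/13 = 85.98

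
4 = 4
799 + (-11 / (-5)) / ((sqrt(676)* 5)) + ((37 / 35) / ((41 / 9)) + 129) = 928.25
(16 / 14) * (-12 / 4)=-24 / 7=-3.43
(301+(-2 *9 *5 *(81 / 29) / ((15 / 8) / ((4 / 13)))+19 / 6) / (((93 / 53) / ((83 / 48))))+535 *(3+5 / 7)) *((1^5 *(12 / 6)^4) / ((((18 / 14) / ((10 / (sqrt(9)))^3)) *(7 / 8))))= 20526446516000 / 17314479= 1185507.60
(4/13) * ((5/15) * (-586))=-2344/39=-60.10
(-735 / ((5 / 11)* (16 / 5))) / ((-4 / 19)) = 153615 / 64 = 2400.23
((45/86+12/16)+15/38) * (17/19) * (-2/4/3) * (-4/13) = 0.08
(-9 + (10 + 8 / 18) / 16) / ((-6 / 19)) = 11419 / 432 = 26.43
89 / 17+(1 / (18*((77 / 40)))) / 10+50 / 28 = 165497 / 23562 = 7.02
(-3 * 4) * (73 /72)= -73 /6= -12.17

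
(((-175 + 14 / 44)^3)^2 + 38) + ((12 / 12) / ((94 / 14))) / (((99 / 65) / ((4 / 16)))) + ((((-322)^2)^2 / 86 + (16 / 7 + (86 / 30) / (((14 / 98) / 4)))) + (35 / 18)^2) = 18456255526899460662407296999 / 649614128264640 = 28411105491506.10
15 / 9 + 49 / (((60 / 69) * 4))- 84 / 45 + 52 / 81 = 14.53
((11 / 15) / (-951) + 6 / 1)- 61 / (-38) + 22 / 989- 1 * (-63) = 37863504193 / 536107230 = 70.63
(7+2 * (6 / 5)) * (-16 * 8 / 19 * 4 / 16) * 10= -3008 / 19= -158.32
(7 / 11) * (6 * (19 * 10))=7980 / 11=725.45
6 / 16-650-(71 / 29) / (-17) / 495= -1268249327 / 1952280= -649.62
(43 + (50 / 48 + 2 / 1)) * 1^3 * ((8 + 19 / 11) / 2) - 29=102923 / 528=194.93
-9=-9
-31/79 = -0.39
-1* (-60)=60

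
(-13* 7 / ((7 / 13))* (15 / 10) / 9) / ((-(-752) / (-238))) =20111 / 2256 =8.91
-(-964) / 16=60.25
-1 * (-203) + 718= 921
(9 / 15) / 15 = 1 / 25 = 0.04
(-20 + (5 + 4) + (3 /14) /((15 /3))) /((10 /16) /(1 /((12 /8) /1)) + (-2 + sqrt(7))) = -98176*sqrt(7) /52605 - 104312 /52605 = -6.92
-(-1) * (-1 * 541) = -541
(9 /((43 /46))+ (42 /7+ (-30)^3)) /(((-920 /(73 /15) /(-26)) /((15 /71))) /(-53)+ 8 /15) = 218853815310 /940883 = 232604.71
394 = 394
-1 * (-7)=7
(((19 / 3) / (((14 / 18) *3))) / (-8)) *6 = -57 / 28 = -2.04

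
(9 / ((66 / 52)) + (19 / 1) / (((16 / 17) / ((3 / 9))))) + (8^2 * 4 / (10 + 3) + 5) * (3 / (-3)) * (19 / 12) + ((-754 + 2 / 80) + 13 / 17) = -454200089 / 583440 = -778.49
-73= -73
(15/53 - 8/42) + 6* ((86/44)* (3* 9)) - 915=-7324633/12243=-598.27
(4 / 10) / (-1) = -2 / 5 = -0.40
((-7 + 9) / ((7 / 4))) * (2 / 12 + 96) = 2308 / 21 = 109.90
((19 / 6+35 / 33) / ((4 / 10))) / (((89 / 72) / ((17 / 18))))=7905 / 979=8.07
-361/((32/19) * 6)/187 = -6859/35904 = -0.19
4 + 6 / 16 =35 / 8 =4.38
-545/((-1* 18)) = 545/18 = 30.28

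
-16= -16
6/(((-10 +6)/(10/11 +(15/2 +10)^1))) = -1215/44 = -27.61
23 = 23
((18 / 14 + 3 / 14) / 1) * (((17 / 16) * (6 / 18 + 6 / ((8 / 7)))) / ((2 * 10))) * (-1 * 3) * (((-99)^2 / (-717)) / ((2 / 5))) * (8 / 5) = 11163339 / 152960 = 72.98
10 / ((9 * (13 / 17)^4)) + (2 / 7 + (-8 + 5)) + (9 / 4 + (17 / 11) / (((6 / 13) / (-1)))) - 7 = -598814173 / 79171092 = -7.56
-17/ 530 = -0.03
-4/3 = -1.33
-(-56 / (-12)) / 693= -2 / 297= -0.01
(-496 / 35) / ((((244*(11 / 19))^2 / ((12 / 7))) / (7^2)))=-134292 / 2251205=-0.06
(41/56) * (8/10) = 41/70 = 0.59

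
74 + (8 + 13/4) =341/4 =85.25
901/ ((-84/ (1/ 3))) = -901/ 252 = -3.58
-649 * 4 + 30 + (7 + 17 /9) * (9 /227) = -2565.65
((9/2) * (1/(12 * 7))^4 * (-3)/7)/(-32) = 1/826097664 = 0.00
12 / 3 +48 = 52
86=86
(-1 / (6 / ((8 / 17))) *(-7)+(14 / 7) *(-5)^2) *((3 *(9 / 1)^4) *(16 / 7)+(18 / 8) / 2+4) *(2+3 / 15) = 5003779.03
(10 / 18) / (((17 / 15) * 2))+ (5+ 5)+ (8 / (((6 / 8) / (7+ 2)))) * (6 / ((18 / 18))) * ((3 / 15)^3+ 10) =73629377 / 12750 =5774.85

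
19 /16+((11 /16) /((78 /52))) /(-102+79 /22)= 122921 /103920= 1.18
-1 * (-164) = 164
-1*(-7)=7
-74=-74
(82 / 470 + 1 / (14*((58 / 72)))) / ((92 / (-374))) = -2347411 / 2194430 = -1.07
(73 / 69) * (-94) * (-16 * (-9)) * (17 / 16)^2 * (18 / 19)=-26772093 / 1748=-15315.84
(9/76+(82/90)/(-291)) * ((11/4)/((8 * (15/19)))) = 1262129/25142400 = 0.05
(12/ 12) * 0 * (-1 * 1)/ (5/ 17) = 0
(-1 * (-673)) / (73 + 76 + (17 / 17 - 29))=673 / 121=5.56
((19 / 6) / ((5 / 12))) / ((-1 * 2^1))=-19 / 5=-3.80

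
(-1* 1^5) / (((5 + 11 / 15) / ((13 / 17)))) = -195 / 1462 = -0.13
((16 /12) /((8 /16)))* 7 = 56 /3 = 18.67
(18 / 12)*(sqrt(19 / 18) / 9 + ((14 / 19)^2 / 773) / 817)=294 / 227986301 + sqrt(38) / 36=0.17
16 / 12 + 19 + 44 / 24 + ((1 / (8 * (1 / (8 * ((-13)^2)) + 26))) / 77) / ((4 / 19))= 720013379 / 32481372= 22.17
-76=-76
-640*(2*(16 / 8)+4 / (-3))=-5120 / 3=-1706.67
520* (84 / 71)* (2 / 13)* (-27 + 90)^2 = 26671680 / 71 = 375657.46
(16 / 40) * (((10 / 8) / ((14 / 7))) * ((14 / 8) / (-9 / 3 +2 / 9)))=-63 / 400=-0.16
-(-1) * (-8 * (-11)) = 88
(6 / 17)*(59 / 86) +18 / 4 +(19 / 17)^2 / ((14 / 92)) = 2253143 / 173978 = 12.95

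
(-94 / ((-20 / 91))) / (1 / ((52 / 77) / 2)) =7943 / 55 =144.42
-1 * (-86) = 86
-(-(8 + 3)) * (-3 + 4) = 11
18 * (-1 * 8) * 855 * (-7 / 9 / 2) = 47880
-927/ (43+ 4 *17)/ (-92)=309/ 3404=0.09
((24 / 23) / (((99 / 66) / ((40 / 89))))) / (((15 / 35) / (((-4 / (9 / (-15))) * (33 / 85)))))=197120 / 104397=1.89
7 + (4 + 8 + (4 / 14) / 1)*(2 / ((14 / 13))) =1461 / 49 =29.82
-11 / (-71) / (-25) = -11 / 1775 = -0.01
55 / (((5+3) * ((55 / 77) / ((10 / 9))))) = 385 / 36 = 10.69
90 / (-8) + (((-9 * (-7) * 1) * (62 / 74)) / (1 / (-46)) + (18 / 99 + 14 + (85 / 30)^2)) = -2417.09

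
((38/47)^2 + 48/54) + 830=16531898/19881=831.54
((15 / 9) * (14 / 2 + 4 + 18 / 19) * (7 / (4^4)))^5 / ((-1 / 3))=-31656981885521715625 / 220522471003986591744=-0.14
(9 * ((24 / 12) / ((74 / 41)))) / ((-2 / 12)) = -2214 / 37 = -59.84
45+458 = 503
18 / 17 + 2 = 52 / 17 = 3.06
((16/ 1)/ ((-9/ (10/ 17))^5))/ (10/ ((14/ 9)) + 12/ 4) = -5600000/ 2766757487769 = -0.00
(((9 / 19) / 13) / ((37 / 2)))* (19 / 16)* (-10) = -45 / 1924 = -0.02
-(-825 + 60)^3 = 447697125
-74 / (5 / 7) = -518 / 5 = -103.60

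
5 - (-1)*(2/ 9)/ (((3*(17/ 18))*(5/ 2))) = 1283/ 255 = 5.03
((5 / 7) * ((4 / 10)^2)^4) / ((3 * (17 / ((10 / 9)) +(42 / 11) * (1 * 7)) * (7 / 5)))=0.00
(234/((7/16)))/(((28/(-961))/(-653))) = 587370888/49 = 11987160.98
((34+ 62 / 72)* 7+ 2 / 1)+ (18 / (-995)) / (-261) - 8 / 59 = 15070249373 / 61288020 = 245.89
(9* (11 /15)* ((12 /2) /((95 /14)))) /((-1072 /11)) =-7623 /127300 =-0.06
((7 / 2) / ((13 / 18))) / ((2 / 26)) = 63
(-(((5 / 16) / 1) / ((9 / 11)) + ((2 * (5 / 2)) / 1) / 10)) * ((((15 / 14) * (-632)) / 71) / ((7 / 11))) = 551815 / 41748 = 13.22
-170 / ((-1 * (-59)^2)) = 170 / 3481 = 0.05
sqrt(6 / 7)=sqrt(42) / 7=0.93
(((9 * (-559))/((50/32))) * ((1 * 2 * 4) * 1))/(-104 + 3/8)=5151744/20725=248.58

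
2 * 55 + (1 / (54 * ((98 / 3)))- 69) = 72325 / 1764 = 41.00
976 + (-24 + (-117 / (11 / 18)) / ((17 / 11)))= 14078 / 17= 828.12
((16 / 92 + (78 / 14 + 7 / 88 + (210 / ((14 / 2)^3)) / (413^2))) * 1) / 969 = 32845298587 / 5463981419512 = 0.01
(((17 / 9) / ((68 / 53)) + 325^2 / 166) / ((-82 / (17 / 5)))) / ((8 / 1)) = -32396033 / 9800640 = -3.31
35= 35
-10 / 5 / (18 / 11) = -11 / 9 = -1.22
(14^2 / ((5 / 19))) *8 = 29792 / 5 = 5958.40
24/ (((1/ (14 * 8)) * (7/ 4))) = 1536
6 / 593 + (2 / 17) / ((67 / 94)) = 118318 / 675427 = 0.18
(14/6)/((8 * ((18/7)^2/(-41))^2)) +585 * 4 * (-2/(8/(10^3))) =-1473834787433/2519424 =-584988.79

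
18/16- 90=-711/8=-88.88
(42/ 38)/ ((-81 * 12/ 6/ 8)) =-28/ 513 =-0.05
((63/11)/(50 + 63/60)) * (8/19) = 10080/213389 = 0.05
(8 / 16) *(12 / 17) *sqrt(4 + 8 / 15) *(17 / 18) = 2 *sqrt(255) / 45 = 0.71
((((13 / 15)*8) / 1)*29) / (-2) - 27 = -1913 / 15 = -127.53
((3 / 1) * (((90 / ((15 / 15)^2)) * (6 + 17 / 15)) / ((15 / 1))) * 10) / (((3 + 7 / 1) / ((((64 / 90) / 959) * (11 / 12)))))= 18832 / 215775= 0.09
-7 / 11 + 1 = 0.36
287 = 287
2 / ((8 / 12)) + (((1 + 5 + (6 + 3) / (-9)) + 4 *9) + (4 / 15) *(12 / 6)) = 668 / 15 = 44.53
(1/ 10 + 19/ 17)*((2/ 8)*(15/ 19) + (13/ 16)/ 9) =18101/ 51680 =0.35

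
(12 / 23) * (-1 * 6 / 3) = -24 / 23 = -1.04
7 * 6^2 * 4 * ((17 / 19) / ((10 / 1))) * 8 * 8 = 548352 / 95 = 5772.13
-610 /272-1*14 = -2209 /136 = -16.24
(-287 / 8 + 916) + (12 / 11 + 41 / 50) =1940479 / 2200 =882.04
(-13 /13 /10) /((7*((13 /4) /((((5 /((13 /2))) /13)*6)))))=-24 /15379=-0.00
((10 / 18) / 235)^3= 0.00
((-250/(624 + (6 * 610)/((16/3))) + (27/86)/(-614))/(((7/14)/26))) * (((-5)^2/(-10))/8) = 3441457955/1106983056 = 3.11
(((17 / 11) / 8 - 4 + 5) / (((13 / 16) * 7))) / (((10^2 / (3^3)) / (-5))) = -81 / 286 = -0.28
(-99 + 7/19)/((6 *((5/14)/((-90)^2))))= -372827.37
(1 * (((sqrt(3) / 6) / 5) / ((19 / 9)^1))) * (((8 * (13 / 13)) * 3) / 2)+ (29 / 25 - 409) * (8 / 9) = -81568 / 225+ 18 * sqrt(3) / 95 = -362.20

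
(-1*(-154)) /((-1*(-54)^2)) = -77 /1458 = -0.05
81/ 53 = 1.53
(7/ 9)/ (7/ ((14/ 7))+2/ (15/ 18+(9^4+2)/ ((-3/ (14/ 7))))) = 122486/ 551115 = 0.22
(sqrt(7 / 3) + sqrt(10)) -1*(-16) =sqrt(21) / 3 + sqrt(10) + 16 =20.69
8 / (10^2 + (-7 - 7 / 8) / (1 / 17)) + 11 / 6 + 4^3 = 106661 / 1626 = 65.60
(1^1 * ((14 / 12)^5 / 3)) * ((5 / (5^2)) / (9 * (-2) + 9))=-16807 / 1049760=-0.02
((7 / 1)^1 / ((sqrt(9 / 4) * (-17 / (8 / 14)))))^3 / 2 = -256 / 132651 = -0.00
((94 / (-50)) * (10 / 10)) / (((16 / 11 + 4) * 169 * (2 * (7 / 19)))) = -9823 / 3549000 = -0.00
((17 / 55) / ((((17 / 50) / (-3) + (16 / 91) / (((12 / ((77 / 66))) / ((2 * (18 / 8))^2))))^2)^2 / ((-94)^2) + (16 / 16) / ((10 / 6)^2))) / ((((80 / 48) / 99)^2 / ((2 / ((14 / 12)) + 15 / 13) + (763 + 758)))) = 92892086679367146600000 / 20122183814602387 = 4616401.85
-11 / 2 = -5.50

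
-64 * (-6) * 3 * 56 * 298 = 19224576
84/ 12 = 7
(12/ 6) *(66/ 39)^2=968/ 169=5.73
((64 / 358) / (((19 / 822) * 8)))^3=0.90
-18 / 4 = -9 / 2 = -4.50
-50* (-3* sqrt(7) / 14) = 75* sqrt(7) / 7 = 28.35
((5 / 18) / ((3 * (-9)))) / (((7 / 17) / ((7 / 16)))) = -85 / 7776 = -0.01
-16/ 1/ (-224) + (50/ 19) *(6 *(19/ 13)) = 4213/ 182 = 23.15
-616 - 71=-687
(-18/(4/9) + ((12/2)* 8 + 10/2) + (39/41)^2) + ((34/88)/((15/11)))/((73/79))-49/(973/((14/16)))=27975104959/2046852840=13.67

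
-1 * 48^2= -2304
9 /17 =0.53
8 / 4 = 2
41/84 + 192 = 16169/84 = 192.49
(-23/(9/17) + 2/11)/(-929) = 4283/91971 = 0.05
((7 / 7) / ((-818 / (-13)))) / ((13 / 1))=1 / 818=0.00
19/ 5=3.80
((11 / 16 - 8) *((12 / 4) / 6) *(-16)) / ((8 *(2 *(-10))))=-117 / 320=-0.37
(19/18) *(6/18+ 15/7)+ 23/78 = 14293/4914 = 2.91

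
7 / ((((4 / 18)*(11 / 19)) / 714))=427329 / 11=38848.09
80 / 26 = 40 / 13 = 3.08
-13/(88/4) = -13/22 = -0.59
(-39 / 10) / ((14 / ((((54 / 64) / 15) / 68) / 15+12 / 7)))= -25460019 / 53312000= -0.48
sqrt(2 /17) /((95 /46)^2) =0.08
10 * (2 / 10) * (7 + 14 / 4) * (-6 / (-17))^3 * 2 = 9072 / 4913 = 1.85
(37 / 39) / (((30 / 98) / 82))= 148666 / 585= 254.13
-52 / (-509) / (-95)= -52 / 48355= -0.00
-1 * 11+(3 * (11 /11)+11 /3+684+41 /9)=6158 /9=684.22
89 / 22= 4.05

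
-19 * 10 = -190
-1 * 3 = -3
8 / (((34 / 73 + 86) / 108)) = 2628 / 263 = 9.99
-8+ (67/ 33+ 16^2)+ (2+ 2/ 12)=16645/ 66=252.20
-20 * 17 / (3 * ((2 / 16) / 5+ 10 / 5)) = -13600 / 243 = -55.97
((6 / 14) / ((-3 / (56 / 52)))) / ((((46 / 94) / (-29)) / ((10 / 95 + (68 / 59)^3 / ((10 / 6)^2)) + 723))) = 192445568039222 / 29168952475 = 6597.62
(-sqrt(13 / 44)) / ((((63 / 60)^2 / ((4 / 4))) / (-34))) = 6800 * sqrt(143) / 4851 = 16.76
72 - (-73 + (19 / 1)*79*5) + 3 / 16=-7359.81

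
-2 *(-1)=2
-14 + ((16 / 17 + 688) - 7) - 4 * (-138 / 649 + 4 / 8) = 7356713 / 11033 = 666.79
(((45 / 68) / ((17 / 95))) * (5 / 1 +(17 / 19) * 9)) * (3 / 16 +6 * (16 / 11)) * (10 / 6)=18239625 / 25432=717.19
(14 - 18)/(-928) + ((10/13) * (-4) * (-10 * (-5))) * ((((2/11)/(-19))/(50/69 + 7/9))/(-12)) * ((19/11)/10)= -1111597/113495096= -0.01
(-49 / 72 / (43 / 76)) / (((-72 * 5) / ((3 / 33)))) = 931 / 3065040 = 0.00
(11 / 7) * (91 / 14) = 143 / 14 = 10.21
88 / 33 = 8 / 3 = 2.67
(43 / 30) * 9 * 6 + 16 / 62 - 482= -62673 / 155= -404.34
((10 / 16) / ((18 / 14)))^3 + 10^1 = 10.11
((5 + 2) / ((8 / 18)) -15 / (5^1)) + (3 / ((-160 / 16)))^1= 249 / 20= 12.45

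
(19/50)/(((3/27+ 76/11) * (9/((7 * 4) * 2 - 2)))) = 5643/17375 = 0.32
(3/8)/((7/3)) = 9/56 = 0.16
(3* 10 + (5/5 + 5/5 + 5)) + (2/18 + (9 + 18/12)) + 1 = 875/18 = 48.61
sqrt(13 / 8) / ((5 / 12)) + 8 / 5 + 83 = 3 * sqrt(26) / 5 + 423 / 5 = 87.66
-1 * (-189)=189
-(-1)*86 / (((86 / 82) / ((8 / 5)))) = 656 / 5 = 131.20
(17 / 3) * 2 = 34 / 3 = 11.33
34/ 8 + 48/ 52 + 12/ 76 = 5.33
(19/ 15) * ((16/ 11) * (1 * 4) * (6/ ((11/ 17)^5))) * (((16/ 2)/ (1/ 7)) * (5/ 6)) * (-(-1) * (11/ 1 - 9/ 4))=846007594880/ 5314683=159183.08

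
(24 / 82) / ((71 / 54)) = 648 / 2911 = 0.22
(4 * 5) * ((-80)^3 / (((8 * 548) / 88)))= -28160000 / 137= -205547.45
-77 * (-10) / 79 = 770 / 79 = 9.75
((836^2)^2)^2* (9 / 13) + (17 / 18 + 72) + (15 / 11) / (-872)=185372116469825460017328364081 / 1122264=165176924921253341475204.00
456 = 456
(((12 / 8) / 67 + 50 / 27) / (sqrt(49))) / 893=6781 / 22616118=0.00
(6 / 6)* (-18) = -18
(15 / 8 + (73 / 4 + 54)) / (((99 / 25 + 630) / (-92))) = -340975 / 31698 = -10.76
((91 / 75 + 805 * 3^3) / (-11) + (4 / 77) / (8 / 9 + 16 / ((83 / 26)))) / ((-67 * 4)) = 12575430199 / 1705565400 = 7.37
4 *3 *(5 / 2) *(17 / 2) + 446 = 701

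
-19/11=-1.73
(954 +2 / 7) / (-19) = -6680 / 133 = -50.23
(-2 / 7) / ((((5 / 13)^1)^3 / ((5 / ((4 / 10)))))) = -2197 / 35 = -62.77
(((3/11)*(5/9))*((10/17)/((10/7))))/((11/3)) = 35/2057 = 0.02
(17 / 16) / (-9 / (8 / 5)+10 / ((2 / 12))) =17 / 870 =0.02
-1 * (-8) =8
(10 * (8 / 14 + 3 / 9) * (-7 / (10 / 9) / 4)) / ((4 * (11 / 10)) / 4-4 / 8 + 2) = -285 / 52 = -5.48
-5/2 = -2.50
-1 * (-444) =444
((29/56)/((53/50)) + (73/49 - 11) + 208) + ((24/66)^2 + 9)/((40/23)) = 513411405/2513896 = 204.23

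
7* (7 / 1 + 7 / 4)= 245 / 4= 61.25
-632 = -632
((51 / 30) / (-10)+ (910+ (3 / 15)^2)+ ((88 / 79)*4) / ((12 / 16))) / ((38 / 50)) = 21704719 / 18012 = 1205.01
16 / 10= 8 / 5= 1.60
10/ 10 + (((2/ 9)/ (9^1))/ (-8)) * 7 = 317/ 324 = 0.98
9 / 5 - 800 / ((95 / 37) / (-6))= 177771 / 95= 1871.27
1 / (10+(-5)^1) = 1 / 5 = 0.20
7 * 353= 2471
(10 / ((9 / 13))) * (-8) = -1040 / 9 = -115.56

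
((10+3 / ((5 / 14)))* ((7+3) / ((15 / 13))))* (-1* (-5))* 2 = 4784 / 3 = 1594.67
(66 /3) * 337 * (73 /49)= 541222 /49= 11045.35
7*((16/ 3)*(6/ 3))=224/ 3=74.67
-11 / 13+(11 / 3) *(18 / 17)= 671 / 221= 3.04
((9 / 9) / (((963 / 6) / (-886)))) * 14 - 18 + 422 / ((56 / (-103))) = -7832701 / 8988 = -871.46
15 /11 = 1.36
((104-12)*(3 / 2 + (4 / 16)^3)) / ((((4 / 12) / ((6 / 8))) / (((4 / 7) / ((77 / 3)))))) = 6.98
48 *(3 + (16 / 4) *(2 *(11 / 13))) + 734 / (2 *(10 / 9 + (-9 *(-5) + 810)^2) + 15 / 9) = 80214210438 / 171060305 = 468.92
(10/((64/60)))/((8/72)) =675/8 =84.38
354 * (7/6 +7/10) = 3304/5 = 660.80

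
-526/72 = -263/36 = -7.31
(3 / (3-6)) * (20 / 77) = -20 / 77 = -0.26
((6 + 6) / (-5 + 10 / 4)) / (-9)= 0.53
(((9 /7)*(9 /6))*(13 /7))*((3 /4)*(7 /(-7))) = -1053 /392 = -2.69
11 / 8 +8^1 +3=99 / 8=12.38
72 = 72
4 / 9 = 0.44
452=452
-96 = -96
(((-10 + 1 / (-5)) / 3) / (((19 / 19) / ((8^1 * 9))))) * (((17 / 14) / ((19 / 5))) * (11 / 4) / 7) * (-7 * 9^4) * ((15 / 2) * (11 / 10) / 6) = 2064884481 / 1064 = 1940680.90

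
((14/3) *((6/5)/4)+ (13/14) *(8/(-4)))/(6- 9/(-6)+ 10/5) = -32/665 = -0.05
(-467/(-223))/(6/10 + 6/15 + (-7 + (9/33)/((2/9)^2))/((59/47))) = -11.84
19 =19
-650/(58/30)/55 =-1950/319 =-6.11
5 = 5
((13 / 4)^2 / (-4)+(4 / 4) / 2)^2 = 18769 / 4096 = 4.58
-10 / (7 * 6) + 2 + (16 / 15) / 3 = 667 / 315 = 2.12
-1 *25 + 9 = -16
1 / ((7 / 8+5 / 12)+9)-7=-1705 / 247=-6.90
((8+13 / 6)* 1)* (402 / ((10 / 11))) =44957 / 10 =4495.70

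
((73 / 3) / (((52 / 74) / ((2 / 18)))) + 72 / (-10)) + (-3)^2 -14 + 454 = 1564223 / 3510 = 445.65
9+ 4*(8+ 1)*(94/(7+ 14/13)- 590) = -728421/35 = -20812.03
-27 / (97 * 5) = -27 / 485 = -0.06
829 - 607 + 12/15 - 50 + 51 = 1119/5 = 223.80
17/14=1.21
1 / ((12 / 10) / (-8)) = -20 / 3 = -6.67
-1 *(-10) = 10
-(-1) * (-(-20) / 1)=20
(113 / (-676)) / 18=-113 / 12168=-0.01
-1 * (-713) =713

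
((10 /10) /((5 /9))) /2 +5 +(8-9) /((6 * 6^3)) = 38227 /6480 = 5.90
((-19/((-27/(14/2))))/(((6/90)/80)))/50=1064/9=118.22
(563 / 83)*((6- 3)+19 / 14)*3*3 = 266.00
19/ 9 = 2.11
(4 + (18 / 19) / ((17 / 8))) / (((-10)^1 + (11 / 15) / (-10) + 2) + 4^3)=215400 / 2709647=0.08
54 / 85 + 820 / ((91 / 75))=5232414 / 7735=676.46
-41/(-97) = 41/97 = 0.42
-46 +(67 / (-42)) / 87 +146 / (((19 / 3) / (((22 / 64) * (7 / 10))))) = -40.47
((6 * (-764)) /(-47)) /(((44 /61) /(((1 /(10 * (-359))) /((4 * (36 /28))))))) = -81557 /11136180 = -0.01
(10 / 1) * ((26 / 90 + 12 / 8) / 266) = 23 / 342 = 0.07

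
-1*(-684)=684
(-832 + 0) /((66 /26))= -10816 /33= -327.76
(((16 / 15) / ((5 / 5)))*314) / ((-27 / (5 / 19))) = -5024 / 1539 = -3.26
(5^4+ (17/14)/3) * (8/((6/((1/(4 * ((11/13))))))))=341471/1386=246.37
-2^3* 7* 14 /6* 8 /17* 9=-553.41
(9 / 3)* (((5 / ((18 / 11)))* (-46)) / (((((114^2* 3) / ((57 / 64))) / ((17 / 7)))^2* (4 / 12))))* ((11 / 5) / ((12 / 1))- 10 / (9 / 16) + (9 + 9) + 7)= -97464961 / 3380420542464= -0.00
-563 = -563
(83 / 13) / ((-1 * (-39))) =83 / 507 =0.16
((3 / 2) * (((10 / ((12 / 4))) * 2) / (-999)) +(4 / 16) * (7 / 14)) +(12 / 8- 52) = -402677 / 7992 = -50.39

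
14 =14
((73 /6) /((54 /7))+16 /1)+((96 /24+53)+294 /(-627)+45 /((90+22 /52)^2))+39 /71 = 1984086905873209 /26573875947036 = 74.66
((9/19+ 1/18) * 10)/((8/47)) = 42535/1368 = 31.09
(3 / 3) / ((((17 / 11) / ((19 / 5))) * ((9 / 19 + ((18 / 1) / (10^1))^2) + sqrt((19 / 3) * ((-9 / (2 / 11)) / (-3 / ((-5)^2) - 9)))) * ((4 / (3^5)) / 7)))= 109.18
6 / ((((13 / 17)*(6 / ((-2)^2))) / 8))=544 / 13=41.85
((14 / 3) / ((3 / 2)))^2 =784 / 81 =9.68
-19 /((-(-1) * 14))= -19 /14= -1.36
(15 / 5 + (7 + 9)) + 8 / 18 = 19.44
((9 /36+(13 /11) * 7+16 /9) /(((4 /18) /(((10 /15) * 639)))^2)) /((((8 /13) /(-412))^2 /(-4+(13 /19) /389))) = -67837976866946.79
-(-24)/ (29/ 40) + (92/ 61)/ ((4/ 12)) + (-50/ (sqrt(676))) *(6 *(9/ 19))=14053158/ 436943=32.16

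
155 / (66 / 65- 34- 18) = -10075 / 3314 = -3.04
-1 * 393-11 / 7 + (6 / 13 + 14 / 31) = -1110510 / 2821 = -393.66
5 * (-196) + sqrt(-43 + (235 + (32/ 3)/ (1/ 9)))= -980 + 12 * sqrt(2)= -963.03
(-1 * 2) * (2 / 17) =-4 / 17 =-0.24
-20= -20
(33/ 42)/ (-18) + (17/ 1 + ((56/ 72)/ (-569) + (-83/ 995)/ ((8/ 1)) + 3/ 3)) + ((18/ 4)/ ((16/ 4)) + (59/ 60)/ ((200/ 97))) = 557743170673/ 28534212000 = 19.55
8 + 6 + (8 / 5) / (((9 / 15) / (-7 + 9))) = 58 / 3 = 19.33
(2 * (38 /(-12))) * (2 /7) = -1.81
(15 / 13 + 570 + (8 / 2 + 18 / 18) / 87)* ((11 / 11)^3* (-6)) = -1292080 / 377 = -3427.27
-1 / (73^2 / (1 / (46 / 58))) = -29 / 122567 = -0.00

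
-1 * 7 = -7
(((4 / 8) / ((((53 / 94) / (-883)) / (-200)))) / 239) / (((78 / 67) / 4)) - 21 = 1101852527 / 494013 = 2230.41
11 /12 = 0.92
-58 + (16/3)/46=-57.88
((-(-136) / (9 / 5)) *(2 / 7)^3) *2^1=10880 / 3087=3.52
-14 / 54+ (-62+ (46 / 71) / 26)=-1550942 / 24921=-62.23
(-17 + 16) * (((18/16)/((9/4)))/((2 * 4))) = -1/16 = -0.06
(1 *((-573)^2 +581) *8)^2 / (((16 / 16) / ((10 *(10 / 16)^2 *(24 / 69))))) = 9407112008695.65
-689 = -689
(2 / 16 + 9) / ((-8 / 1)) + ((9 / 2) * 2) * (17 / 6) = 1559 / 64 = 24.36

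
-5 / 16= -0.31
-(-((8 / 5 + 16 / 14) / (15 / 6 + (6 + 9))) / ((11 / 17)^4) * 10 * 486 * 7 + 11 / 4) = 62342455631 / 2049740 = 30414.81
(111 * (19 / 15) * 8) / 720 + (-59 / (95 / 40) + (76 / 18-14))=-282643 / 8550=-33.06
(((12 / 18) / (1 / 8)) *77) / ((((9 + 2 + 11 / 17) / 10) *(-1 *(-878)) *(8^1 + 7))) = 0.03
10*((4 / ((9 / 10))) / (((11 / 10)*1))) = 4000 / 99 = 40.40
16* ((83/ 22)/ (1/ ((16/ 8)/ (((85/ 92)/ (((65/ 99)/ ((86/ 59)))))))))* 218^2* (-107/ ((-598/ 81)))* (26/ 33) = 31077169339008/ 972961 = 31940817.09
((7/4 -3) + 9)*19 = 589/4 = 147.25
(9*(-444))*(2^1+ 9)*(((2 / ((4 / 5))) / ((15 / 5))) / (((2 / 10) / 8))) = -1465200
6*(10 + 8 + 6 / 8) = 225 / 2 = 112.50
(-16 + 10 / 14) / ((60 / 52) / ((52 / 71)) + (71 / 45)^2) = -146472300 / 38950387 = -3.76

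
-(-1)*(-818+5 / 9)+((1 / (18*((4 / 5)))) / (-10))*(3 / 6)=-78475 / 96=-817.45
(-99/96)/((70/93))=-3069/2240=-1.37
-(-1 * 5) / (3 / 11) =55 / 3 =18.33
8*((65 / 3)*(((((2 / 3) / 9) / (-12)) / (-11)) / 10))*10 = 260 / 2673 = 0.10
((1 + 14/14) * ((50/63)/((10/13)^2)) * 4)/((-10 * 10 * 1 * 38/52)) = -4394/29925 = -0.15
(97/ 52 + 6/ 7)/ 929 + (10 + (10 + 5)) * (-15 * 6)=-2250.00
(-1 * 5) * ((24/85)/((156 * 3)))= -2/663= -0.00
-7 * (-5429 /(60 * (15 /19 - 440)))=-722057 /500700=-1.44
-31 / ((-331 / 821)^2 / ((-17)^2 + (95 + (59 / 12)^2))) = -1228161343567 / 15776784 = -77846.12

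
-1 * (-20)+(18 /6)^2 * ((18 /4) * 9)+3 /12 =1539 /4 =384.75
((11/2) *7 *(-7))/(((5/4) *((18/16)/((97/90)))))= -418264/2025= -206.55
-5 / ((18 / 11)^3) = -6655 / 5832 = -1.14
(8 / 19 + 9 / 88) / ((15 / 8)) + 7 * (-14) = -61271 / 627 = -97.72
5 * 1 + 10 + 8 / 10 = 79 / 5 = 15.80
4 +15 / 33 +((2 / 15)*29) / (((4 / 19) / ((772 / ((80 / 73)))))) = 85422829 / 6600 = 12942.85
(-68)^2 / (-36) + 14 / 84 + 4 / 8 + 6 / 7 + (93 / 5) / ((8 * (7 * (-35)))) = -11195237 / 88200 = -126.93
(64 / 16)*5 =20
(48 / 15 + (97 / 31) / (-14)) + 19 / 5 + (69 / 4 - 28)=-3449 / 868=-3.97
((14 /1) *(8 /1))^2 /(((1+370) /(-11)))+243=-128.92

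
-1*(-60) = 60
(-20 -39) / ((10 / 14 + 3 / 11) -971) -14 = -1041131 / 74691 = -13.94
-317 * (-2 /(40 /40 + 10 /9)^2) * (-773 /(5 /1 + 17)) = -19848321 /3971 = -4998.32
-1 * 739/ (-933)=739/ 933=0.79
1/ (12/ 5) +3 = 41/ 12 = 3.42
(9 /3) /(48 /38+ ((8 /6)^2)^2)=4617 /6808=0.68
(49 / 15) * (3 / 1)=9.80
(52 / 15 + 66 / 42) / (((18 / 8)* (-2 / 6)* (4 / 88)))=-46552 / 315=-147.78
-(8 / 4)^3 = -8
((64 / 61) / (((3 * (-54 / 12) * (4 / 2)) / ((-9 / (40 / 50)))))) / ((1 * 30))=8 / 549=0.01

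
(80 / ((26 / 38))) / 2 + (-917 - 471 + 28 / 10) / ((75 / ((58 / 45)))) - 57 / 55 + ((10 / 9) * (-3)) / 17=1371164227 / 41023125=33.42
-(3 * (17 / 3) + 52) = -69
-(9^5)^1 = -59049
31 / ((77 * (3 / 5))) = 155 / 231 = 0.67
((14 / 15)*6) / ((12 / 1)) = 0.47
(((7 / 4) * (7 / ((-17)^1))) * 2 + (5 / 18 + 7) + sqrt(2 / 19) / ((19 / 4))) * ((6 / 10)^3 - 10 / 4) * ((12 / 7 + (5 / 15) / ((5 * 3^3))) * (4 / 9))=-4963395802 / 487974375 - 22232456 * sqrt(38) / 1151364375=-10.29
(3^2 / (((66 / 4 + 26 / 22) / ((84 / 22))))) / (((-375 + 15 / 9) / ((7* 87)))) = -49329 / 15560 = -3.17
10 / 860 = 1 / 86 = 0.01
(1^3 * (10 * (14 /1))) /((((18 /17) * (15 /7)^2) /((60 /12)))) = 11662 /81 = 143.98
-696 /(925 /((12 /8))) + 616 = 568756 /925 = 614.87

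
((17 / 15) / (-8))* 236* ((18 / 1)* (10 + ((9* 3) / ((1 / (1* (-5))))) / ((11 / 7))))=502503 / 11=45682.09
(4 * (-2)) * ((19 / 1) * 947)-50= -143994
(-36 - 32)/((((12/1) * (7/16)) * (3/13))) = -56.13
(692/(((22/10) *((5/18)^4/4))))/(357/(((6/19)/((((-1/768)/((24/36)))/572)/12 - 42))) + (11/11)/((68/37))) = -3156382115168256/709171132612625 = -4.45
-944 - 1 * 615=-1559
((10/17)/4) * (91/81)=455/2754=0.17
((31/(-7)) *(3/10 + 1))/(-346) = 403/24220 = 0.02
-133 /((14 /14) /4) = -532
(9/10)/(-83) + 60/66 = 8201/9130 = 0.90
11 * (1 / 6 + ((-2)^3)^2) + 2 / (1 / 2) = 4259 / 6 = 709.83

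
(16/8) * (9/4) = 9/2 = 4.50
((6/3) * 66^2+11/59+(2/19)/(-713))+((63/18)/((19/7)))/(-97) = 1350900502067/155058962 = 8712.17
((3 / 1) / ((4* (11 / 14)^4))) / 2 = 14406 / 14641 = 0.98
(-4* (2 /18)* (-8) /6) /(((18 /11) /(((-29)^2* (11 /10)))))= 407044 /1215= 335.02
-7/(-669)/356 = 0.00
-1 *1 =-1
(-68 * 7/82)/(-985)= 238/40385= 0.01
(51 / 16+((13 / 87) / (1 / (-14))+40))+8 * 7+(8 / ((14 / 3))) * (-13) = 728947 / 9744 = 74.81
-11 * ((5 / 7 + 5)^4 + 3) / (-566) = 28239233 / 1358966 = 20.78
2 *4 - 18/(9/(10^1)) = -12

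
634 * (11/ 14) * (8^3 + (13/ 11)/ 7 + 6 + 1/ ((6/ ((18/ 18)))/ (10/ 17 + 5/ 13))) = 16776473393/ 64974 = 258202.87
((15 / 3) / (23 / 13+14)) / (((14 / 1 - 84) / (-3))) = 39 / 2870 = 0.01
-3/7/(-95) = 3/665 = 0.00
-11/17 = -0.65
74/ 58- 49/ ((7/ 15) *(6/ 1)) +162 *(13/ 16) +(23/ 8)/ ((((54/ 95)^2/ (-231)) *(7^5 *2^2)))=249862094599/ 2165740416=115.37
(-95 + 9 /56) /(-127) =5311 /7112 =0.75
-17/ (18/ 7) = -6.61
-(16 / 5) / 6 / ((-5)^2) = -8 / 375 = -0.02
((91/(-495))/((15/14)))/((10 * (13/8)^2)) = -3136/482625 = -0.01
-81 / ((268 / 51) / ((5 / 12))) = -6885 / 1072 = -6.42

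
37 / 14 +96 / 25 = 6.48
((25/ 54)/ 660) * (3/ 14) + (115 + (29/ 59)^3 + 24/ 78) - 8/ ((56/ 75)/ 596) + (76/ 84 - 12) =-6281.38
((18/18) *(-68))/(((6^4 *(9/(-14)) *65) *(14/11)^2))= 2057/2653560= 0.00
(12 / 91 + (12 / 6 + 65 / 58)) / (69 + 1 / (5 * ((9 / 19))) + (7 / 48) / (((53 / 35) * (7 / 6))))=163773180 / 3499712489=0.05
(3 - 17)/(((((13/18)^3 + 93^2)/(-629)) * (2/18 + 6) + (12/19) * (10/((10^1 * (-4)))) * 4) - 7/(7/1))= 73798128/451567823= 0.16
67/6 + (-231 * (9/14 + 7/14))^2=418243/6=69707.17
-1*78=-78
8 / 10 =4 / 5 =0.80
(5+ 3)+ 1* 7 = 15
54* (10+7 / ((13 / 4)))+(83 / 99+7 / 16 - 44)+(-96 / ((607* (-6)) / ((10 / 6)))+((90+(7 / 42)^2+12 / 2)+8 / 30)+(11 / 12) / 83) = 709.93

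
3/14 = 0.21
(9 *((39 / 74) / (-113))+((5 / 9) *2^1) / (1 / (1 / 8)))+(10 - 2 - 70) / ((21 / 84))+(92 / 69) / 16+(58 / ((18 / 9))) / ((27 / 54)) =-14285455 / 75258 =-189.82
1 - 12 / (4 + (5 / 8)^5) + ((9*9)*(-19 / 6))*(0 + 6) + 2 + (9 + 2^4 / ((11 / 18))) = -2219783649 / 1476167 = -1503.75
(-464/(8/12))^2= 484416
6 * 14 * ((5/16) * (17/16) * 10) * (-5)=-44625/32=-1394.53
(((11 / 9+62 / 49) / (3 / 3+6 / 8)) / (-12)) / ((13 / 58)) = -63626 / 120393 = -0.53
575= 575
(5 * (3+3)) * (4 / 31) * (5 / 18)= 100 / 93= 1.08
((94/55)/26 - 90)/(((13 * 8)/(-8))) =64303/9295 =6.92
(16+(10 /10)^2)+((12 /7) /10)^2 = 20861 /1225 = 17.03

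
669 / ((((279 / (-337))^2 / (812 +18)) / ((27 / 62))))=10510243105 / 29791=352799.27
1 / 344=0.00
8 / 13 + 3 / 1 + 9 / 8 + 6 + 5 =15.74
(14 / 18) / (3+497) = 7 / 4500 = 0.00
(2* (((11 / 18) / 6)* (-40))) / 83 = -220 / 2241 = -0.10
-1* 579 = -579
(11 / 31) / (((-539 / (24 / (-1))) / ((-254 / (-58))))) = 3048 / 44051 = 0.07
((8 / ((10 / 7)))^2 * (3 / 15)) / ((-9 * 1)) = -784 / 1125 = -0.70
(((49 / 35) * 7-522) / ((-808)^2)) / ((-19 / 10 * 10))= 2561 / 62022080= 0.00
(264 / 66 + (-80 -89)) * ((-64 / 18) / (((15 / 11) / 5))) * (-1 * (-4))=77440 / 9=8604.44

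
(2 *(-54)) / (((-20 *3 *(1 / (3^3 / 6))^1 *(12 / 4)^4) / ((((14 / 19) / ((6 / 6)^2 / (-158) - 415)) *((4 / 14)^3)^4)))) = -647168 / 12317252727199035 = -0.00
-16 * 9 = -144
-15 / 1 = -15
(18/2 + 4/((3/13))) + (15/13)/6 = 2069/78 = 26.53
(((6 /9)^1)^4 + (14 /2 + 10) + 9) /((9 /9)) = 2122 /81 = 26.20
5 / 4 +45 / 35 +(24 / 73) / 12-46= -88785 / 2044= -43.44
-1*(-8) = 8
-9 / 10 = -0.90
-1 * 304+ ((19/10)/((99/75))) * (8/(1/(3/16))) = -13281/44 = -301.84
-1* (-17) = 17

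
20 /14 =10 /7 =1.43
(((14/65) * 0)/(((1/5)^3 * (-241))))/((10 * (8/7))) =0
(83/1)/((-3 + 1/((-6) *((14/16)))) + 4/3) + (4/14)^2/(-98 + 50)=-341641/7644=-44.69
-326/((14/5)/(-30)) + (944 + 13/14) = 62129/14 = 4437.79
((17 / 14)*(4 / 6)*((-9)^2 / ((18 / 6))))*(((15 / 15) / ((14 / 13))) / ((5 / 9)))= 17901 / 490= 36.53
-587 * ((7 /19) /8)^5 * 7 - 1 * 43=-3488951977339 /81136812032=-43.00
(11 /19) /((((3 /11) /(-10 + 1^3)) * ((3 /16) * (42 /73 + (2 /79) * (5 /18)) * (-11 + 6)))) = 34.99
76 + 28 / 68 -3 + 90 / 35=9042 / 119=75.98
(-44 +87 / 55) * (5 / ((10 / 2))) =-2333 / 55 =-42.42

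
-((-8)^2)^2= -4096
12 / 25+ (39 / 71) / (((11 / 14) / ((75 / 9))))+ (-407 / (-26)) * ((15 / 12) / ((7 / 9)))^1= 447233191 / 14214200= 31.46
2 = 2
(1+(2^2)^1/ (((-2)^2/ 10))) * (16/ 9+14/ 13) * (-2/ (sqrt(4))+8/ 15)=-25718/ 1755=-14.65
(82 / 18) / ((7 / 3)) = 41 / 21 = 1.95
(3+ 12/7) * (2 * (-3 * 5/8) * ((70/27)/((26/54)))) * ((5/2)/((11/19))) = -21375/52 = -411.06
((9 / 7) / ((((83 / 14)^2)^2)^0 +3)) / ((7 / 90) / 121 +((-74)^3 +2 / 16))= -0.00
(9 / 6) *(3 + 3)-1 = 8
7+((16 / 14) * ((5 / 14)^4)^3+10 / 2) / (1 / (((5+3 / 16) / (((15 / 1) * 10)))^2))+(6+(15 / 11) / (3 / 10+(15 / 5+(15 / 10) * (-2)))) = 11033219674827383119511 / 628622100417282048000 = 17.55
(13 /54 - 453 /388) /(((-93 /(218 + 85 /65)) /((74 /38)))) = 4.26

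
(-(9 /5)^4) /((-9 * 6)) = 243 /1250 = 0.19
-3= -3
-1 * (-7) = 7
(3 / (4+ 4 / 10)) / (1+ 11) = 5 / 88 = 0.06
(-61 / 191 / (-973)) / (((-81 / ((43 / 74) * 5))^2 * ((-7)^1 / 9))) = -2819725 / 5193201995604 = -0.00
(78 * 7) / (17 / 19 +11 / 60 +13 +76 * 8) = 622440 / 709169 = 0.88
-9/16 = -0.56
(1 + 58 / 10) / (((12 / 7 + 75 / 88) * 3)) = 1232 / 1395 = 0.88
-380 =-380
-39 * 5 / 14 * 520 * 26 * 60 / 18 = -4394000 / 7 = -627714.29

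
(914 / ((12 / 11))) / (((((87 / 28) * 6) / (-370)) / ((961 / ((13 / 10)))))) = -125121527300 / 10179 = -12292123.72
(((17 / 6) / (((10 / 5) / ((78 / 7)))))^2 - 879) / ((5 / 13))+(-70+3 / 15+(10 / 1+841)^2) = 722493.69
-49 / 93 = -0.53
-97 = -97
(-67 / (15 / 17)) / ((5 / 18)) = -273.36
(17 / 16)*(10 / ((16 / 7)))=595 / 128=4.65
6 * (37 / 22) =111 / 11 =10.09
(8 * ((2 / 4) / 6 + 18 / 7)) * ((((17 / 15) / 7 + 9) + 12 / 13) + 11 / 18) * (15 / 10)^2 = 19535023 / 38220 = 511.12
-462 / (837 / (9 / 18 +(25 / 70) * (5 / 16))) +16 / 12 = 4445 / 4464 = 1.00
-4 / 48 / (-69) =1 / 828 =0.00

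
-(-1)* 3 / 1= 3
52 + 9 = 61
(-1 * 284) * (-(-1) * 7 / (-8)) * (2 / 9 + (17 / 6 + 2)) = 45227 / 36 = 1256.31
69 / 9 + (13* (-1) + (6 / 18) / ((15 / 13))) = -227 / 45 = -5.04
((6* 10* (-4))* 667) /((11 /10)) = -145527.27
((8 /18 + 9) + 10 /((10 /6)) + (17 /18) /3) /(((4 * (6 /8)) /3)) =851 /54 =15.76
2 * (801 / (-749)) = -1602 / 749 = -2.14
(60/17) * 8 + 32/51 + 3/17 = 1481/51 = 29.04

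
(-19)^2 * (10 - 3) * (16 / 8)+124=5178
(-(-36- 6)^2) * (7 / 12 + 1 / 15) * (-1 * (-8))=-45864 / 5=-9172.80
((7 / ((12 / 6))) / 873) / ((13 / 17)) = 119 / 22698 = 0.01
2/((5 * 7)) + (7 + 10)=597/35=17.06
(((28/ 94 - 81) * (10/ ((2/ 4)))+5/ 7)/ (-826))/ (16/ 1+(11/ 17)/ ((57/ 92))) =514330665/ 4488289064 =0.11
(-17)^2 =289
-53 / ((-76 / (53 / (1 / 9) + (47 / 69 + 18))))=906353 / 2622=345.67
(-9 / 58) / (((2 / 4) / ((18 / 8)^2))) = -729 / 464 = -1.57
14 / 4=7 / 2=3.50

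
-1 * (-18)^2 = -324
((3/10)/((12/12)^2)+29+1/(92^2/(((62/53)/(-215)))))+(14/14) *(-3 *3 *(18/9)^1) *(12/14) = 4682515227/337565480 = 13.87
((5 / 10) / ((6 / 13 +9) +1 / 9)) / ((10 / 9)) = 1053 / 22400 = 0.05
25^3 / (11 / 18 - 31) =-281250 / 547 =-514.17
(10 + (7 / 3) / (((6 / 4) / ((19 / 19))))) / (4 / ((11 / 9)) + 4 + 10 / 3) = 1.09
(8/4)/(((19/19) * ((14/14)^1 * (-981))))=-2/981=-0.00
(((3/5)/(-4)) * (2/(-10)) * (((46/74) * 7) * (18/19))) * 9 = 39123/35150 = 1.11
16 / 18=8 / 9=0.89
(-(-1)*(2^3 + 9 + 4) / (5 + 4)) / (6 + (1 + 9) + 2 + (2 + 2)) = 7 / 66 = 0.11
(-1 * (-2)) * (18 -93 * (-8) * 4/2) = 3012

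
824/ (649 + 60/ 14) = 5768/ 4573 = 1.26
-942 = -942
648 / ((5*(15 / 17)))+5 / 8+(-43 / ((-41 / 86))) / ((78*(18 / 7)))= 425843191 / 2878200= 147.95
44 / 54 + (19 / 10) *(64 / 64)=2.71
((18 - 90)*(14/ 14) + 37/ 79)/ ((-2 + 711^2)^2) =-0.00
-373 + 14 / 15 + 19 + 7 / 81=-142957 / 405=-352.98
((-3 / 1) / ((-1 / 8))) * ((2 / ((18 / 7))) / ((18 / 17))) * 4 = 1904 / 27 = 70.52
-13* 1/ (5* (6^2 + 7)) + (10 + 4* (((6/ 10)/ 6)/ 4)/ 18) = 15395/ 1548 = 9.95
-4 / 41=-0.10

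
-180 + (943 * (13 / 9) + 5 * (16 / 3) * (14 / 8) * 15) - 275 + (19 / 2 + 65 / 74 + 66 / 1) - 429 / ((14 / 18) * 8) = 1614.54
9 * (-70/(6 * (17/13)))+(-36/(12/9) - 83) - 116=-5207/17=-306.29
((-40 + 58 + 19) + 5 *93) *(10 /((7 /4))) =20080 /7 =2868.57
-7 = -7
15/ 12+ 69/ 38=3.07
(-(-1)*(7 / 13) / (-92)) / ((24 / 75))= -175 / 9568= -0.02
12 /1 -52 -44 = -84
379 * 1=379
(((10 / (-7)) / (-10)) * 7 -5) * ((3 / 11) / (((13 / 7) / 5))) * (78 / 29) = -2520 / 319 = -7.90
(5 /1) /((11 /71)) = 355 /11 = 32.27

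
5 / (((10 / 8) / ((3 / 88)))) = 3 / 22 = 0.14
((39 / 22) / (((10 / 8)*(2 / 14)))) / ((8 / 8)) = 546 / 55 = 9.93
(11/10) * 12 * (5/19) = 66/19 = 3.47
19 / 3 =6.33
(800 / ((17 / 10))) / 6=4000 / 51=78.43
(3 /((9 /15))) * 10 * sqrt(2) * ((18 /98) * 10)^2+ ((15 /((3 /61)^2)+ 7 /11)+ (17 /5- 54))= 405000 * sqrt(2) /2401+ 1015031 /165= 6390.25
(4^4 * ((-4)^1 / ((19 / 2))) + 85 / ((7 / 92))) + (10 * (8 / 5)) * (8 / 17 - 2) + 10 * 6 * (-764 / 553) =161112460 / 178619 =901.99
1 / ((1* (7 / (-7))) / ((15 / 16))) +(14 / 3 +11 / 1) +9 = 1139 / 48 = 23.73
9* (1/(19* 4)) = 9/76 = 0.12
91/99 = 0.92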